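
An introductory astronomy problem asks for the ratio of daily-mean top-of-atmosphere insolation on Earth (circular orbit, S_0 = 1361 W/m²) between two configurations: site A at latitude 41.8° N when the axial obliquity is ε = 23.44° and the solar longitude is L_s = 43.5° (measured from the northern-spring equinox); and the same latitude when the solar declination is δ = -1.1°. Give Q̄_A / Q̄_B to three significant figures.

— Configuration A (ϕ=+41.8°):
Solar declination: sin δ = sin ε · sin L_s = sin 23.44° × sin 43.5° = 0.27382, so δ = +15.892°.
cos h₀ = −tan(+41.8°) tan(+15.892°) = -0.2546, h₀ = 1.8282 rad.
Bracket: h₀ sin ϕ sin δ + cos ϕ cos δ sin h₀ = 1.8282×0.66653×0.27382 + 0.74548×0.96178×0.96706 = 0.333663 + 0.693370 = 1.027033.
Q̄ = (S_0/π) × [bracket] = (1361/π) × 1.027033 = 444.93 W/m².
— Configuration B (ϕ=+41.8°):
cos h₀ = −tan(+41.8°) tan(-1.100°) = 0.0172, h₀ = 1.5536 rad.
Bracket: h₀ sin ϕ sin δ + cos ϕ cos δ sin h₀ = 1.5536×0.66653×-0.01920 + 0.74548×0.99982×0.99985 = -0.019882 + 0.745234 = 0.725352.
Q̄ = (S_0/π) × [bracket] = (1361/π) × 0.725352 = 314.24 W/m².
Ratio Q̄_A / Q̄_B = 444.93 / 314.24 = 1.416.

Q̄_A / Q̄_B ≈ 1.42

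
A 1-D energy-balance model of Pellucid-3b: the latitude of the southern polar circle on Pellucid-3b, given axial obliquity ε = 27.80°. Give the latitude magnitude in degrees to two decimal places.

62.20°

The polar circle is the lowest latitude that experiences at least one full rotation of continuous darkness at the northern-summer solstice; it lies at |φ| = 90° − ε = 90° − 27.80° = 62.20°.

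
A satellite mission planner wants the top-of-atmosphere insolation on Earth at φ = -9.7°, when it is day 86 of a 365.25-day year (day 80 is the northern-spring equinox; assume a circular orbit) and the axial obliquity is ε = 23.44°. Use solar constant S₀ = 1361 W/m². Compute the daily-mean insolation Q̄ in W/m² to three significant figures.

Q̄ ≈ 422 W/m²

Solar longitude: λ_s = 360° × (86 − 80)/365.25 = 5.914°.
sin δ = sin 23.44° × sin 5.914° = 0.04098, so δ = +2.349°.
cos H₀ = −tan(-9.7°) tan(+2.349°) = 0.0070, H₀ = 1.5638 rad.
Bracket: H₀ sin φ sin δ + cos φ cos δ sin H₀ = 1.5638×-0.16849×0.04098 + 0.98570×0.99916×0.99998 = -0.010798 + 0.984852 = 0.974054.
Q̄ = (S₀/π) × [bracket] = (1361/π) × 0.974054 = 422.0 W/m².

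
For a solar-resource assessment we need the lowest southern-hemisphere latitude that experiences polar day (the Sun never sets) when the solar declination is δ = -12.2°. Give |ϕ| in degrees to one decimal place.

|ϕ| = 77.8°

Polar day requires cos h₀ = −tan ϕ tan δ ≤ −1, i.e. tan ϕ tan δ ≥ 1.
The boundary is |tan ϕ| · |tan δ| = 1, so |ϕ| = 90° − |δ| = 90° − 12.2° = 77.8° in the southern hemisphere.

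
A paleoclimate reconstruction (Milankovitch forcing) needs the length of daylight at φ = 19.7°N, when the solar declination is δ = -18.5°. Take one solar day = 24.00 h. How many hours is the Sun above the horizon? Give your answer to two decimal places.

11.08 h

cos H₀ = −tan φ · tan δ = −tan(+19.7°) × tan(-18.500°) = 0.1198, so H₀ = 1.4507 rad = 83.12°.
Daylight = 2H₀/(2π) × 24.00 h = (1.4507/π) × 24.00 = 11.08 h.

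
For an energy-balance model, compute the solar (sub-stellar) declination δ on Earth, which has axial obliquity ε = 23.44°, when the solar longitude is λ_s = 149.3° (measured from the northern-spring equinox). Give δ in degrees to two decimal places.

sin δ = sin ε · sin λ_s = sin 23.44° × sin 149.3° = 0.203088.
δ = arcsin(0.203088) = +11.72°.

δ = +11.72°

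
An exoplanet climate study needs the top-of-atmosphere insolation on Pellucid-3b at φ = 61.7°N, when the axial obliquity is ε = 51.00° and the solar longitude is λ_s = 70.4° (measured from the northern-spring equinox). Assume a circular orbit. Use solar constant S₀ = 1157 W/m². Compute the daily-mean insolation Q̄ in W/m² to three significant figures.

Q̄ ≈ 746 W/m²

Solar declination: sin δ = sin ε · sin λ_s = sin 51.00° × sin 70.4° = 0.73212, so δ = +47.064°.
cos H₀ = −tan(+61.7°) tan(+47.064°) = -1.9961 ≤ −1 ⇒ polar day, H₀ = π.
Bracket: H₀ sin φ sin δ + cos φ cos δ sin H₀ = 3.1416×0.88048×0.73212 + 0.47409×0.68118×0.00000 = 2.025129 + 0.000000 = 2.025129.
Q̄ = (S₀/π) × [bracket] = (1157/π) × 2.025129 = 745.8 W/m².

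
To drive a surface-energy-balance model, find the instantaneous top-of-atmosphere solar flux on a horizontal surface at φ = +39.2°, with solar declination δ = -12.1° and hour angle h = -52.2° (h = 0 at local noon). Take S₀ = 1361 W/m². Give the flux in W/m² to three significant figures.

cos θ_z = sin φ sin δ + cos φ cos δ cos h = -0.132485 + 0.464417 = 0.331932.
Flux = S₀ · cos θ_z = 1361 × 0.331932 = 451.8 W/m².

452 W/m²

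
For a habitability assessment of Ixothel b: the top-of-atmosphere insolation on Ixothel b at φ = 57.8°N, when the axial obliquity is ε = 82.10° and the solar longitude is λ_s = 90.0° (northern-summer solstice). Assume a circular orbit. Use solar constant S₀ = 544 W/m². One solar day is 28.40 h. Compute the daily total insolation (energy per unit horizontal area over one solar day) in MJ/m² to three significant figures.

46.6 MJ/m²

Solar declination: sin δ = sin ε · sin λ_s = sin 82.10° × sin 90.0° = 0.99051, so δ = +82.100°.
cos H₀ = −tan(+57.8°) tan(+82.100°) = -11.4439 ≤ −1 ⇒ polar day, H₀ = π.
Bracket: H₀ sin φ sin δ + cos φ cos δ sin H₀ = 3.1416×0.84619×0.99051 + 0.53288×0.13744×0.00000 = 2.633162 + 0.000000 = 2.633162.
Q̄ = (S₀/π) × [bracket] = (544/π) × 2.633162 = 455.96 W/m².
Daily total = Q̄ × 28.40 h × 3600 s/h = 455.96 × 28.40 × 3600 / 10⁶ = 46.62 MJ/m².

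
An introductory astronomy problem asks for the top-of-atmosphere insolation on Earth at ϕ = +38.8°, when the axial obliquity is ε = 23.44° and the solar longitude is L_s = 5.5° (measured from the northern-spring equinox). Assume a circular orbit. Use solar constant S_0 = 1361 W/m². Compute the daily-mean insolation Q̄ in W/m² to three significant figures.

Solar declination: sin δ = sin ε · sin L_s = sin 23.44° × sin 5.5° = 0.03813, so δ = +2.185°.
cos h₀ = −tan(+38.8°) tan(+2.185°) = -0.0307, h₀ = 1.6015 rad.
Bracket: h₀ sin ϕ sin δ + cos ϕ cos δ sin h₀ = 1.6015×0.62660×0.03813 + 0.77934×0.99927×0.99953 = 0.038263 + 0.778405 = 0.816668.
Q̄ = (S_0/π) × [bracket] = (1361/π) × 0.816668 = 353.8 W/m².

Q̄ ≈ 354 W/m²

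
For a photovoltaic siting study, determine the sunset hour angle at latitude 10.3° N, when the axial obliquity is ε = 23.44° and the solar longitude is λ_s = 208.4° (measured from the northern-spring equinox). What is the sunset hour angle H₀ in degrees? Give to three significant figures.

H₀ = 88.0°

Solar declination: sin δ = sin ε · sin λ_s = sin 23.44° × sin 208.4° = -0.18920, so δ = -10.906°.
cos H₀ = −tan φ · tan δ = −tan(+10.3°) × tan(-10.906°) = 0.0350, so H₀ = 1.5358 rad = 87.99°.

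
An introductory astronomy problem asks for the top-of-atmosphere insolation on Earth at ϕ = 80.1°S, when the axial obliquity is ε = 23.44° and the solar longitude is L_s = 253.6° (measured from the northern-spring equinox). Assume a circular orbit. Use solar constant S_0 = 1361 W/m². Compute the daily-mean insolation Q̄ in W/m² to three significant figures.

Solar declination: sin δ = sin ε · sin L_s = sin 23.44° × sin 253.6° = -0.38160, so δ = -22.433°.
cos h₀ = −tan(-80.1°) tan(-22.433°) = -2.3655 ≤ −1 ⇒ polar day, h₀ = π.
Bracket: h₀ sin ϕ sin δ + cos ϕ cos δ sin h₀ = 3.1416×-0.98511×-0.38160 + 0.17193×0.92433×0.00000 = 1.180984 + 0.000000 = 1.180984.
Q̄ = (S_0/π) × [bracket] = (1361/π) × 1.180984 = 511.6 W/m².

Q̄ ≈ 512 W/m²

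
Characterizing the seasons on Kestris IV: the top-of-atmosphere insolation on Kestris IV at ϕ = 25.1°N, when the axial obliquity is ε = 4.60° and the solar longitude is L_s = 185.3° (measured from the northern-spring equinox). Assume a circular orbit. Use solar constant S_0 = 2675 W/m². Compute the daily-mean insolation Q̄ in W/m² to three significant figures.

Solar declination: sin δ = sin ε · sin L_s = sin 4.60° × sin 185.3° = -0.00741, so δ = -0.424°.
cos h₀ = −tan(+25.1°) tan(-0.424°) = 0.0035, h₀ = 1.5673 rad.
Bracket: h₀ sin ϕ sin δ + cos ϕ cos δ sin h₀ = 1.5673×0.42420×-0.00741 + 0.90557×0.99997×0.99999 = -0.004927 + 0.905534 = 0.900607.
Q̄ = (S_0/π) × [bracket] = (2675/π) × 0.900607 = 766.8 W/m².

Q̄ ≈ 767 W/m²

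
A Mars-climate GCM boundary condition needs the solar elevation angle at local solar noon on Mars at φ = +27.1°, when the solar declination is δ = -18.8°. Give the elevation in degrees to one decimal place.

44.1°

At local noon the hour angle is zero, so the zenith angle equals |φ − δ| = |+27.1° − (-18.800°)| = 45.900°.
Elevation = 90° − 45.900° = 44.1°.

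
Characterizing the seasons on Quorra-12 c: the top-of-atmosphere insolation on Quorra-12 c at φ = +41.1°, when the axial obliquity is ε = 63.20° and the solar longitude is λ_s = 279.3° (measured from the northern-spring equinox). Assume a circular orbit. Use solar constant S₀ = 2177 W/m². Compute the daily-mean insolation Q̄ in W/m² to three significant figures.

Q̄ ≈ 0.00 W/m²

Solar declination: sin δ = sin ε · sin λ_s = sin 63.20° × sin 279.3° = -0.88085, so δ = -61.745°.
cos H₀ = −tan(+41.1°) tan(-61.745°) = 1.6232 ≥ 1 ⇒ polar night, H₀ = 0 and Q̄ = 0.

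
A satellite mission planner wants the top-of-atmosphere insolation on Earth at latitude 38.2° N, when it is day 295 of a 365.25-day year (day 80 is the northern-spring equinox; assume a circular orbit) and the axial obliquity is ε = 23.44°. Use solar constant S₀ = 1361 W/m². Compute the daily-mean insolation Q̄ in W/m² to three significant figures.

Solar longitude: λ_s = 360° × (295 − 80)/365.25 = 211.910°.
sin δ = sin 23.44° × sin 211.910° = -0.21026, so δ = -12.138°.
cos H₀ = −tan(+38.2°) tan(-12.138°) = 0.1692, H₀ = 1.4007 rad.
Bracket: H₀ sin φ sin δ + cos φ cos δ sin H₀ = 1.4007×0.61841×-0.21026 + 0.78586×0.97764×0.98557 = -0.182129 + 0.757202 = 0.575073.
Q̄ = (S₀/π) × [bracket] = (1361/π) × 0.575073 = 249.1 W/m².

Q̄ ≈ 249 W/m²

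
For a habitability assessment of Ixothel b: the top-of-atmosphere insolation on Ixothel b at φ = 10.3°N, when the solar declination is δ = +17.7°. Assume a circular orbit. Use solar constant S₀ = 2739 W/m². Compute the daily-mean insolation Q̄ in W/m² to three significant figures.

cos H₀ = −tan(+10.3°) tan(+17.700°) = -0.0580, H₀ = 1.6288 rad.
Bracket: H₀ sin φ sin δ + cos φ cos δ sin H₀ = 1.6288×0.17880×0.30403 + 0.98389×0.95266×0.99832 = 0.088542 + 0.935738 = 1.024280.
Q̄ = (S₀/π) × [bracket] = (2739/π) × 1.024280 = 893.0 W/m².

Q̄ ≈ 893 W/m²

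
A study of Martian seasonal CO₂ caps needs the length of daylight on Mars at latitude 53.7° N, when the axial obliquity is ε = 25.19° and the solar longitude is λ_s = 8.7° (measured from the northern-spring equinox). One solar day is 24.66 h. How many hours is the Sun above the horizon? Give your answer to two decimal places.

Solar declination: sin δ = sin ε · sin λ_s = sin 25.19° × sin 8.7° = 0.06438, so δ = +3.691°.
cos H₀ = −tan φ · tan δ = −tan(+53.7°) × tan(+3.691°) = -0.0878, so H₀ = 1.6587 rad = 95.04°.
Daylight = 2H₀/(2π) × 24.66 h = (1.6587/π) × 24.66 = 13.02 h.

13.02 h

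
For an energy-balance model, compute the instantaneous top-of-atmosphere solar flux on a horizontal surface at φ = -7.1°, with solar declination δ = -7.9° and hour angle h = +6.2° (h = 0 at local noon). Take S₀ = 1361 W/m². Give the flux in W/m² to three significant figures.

cos θ_z = sin φ sin δ + cos φ cos δ cos h = 0.016988 + 0.977165 = 0.994153.
Flux = S₀ · cos θ_z = 1361 × 0.994153 = 1353 W/m².

1.35e+03 W/m²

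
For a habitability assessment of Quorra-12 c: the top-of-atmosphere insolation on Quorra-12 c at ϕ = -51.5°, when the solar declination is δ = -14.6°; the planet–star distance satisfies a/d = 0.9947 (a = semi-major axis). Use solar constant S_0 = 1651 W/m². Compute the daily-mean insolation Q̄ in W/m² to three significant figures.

Q̄ ≈ 491 W/m²

cos h₀ = −tan(-51.5°) tan(-14.600°) = -0.3275, h₀ = 1.9044 rad.
Bracket: h₀ sin ϕ sin δ + cos ϕ cos δ sin h₀ = 1.9044×-0.78261×-0.25207 + 0.62251×0.96771×0.94486 = 0.375686 + 0.569192 = 0.944878.
Inverse-square distance factor (a/d)² = 0.9947² = 0.989428.
Q̄ = (S_0/π) × 0.989428 × [bracket] = (1651/π) × 0.989428 × 0.944878 = 491.3 W/m².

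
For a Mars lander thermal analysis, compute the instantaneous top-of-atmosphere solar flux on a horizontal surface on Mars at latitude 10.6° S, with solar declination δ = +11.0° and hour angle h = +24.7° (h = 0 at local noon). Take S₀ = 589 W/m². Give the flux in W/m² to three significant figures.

496 W/m²

cos θ_z = sin φ sin δ + cos φ cos δ cos h = -0.035100 + 0.876598 = 0.841498.
Flux = S₀ · cos θ_z = 589 × 0.841498 = 495.6 W/m².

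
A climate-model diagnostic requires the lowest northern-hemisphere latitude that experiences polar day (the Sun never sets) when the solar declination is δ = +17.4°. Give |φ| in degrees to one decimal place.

|φ| = 72.6°

Polar day requires cos H₀ = −tan φ tan δ ≤ −1, i.e. tan φ tan δ ≥ 1.
The boundary is |tan φ| · |tan δ| = 1, so |φ| = 90° − |δ| = 90° − 17.4° = 72.6° in the northern hemisphere.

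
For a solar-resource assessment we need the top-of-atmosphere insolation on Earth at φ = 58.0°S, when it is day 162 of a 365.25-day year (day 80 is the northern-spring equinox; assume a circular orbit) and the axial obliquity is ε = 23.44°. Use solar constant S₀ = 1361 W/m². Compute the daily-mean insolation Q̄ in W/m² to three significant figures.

Solar longitude: λ_s = 360° × (162 − 80)/365.25 = 80.821°.
sin δ = sin 23.44° × sin 80.821° = 0.39270, so δ = +23.122°.
cos H₀ = −tan(-58.0°) tan(+23.122°) = 0.6833, H₀ = 0.8185 rad.
Bracket: H₀ sin φ sin δ + cos φ cos δ sin H₀ = 0.8185×-0.84805×0.39270 + 0.52992×0.91967×0.73010 = -0.272584 + 0.355815 = 0.083231.
Q̄ = (S₀/π) × [bracket] = (1361/π) × 0.083231 = 36.06 W/m².

Q̄ ≈ 36.1 W/m²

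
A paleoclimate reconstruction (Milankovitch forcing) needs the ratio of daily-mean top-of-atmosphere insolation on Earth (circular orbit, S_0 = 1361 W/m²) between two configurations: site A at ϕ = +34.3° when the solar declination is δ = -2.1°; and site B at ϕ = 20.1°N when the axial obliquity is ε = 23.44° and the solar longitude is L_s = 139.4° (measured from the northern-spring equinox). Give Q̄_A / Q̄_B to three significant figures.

— Configuration A (ϕ=+34.3°):
cos h₀ = −tan(+34.3°) tan(-2.100°) = 0.0250, h₀ = 1.5458 rad.
Bracket: h₀ sin ϕ sin δ + cos ϕ cos δ sin h₀ = 1.5458×0.56353×-0.03664 + 0.82610×0.99933×0.99969 = -0.031917 + 0.825291 = 0.793374.
Q̄ = (S_0/π) × [bracket] = (1361/π) × 0.793374 = 343.71 W/m².
— Configuration B (ϕ=+20.1°):
Solar declination: sin δ = sin ε · sin L_s = sin 23.44° × sin 139.4° = 0.25887, so δ = +15.003°.
cos h₀ = −tan(+20.1°) tan(+15.003°) = -0.0981, h₀ = 1.6690 rad.
Bracket: h₀ sin ϕ sin δ + cos ϕ cos δ sin h₀ = 1.6690×0.34366×0.25887 + 0.93909×0.96591×0.99518 = 0.148480 + 0.902704 = 1.051184.
Q̄ = (S_0/π) × [bracket] = (1361/π) × 1.051184 = 455.39 W/m².
Ratio Q̄_A / Q̄_B = 343.71 / 455.39 = 0.7548.

Q̄_A / Q̄_B ≈ 0.755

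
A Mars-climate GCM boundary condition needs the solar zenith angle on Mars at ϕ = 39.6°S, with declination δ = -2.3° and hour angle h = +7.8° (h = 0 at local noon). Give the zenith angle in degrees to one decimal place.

cos θ_z = sin ϕ sin δ + cos ϕ cos δ cos h = 0.025581 + 0.762769 = 0.788350.
θ_z = arccos(0.788350) = 38.0°.

θ_z = 38.0°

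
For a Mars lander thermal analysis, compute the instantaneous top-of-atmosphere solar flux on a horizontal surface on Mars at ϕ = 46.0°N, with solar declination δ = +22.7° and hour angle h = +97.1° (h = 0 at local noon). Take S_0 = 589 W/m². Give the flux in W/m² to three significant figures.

cos θ_z = sin ϕ sin δ + cos ϕ cos δ cos h = 0.277598 + -0.079210 = 0.198388.
Flux = S_0 · cos θ_z = 589 × 0.198388 = 116.9 W/m².

117 W/m²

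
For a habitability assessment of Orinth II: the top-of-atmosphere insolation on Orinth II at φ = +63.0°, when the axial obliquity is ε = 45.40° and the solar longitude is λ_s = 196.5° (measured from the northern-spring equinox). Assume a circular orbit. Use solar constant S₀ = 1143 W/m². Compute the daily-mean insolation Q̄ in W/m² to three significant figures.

Solar declination: sin δ = sin ε · sin λ_s = sin 45.40° × sin 196.5° = -0.20223, so δ = -11.667°.
cos H₀ = −tan(+63.0°) tan(-11.667°) = 0.4053, H₀ = 1.1535 rad.
Bracket: H₀ sin φ sin δ + cos φ cos δ sin H₀ = 1.1535×0.89101×-0.20223 + 0.45399×0.97934×0.91420 = -0.207848 + 0.406463 = 0.198615.
Q̄ = (S₀/π) × [bracket] = (1143/π) × 0.198615 = 72.26 W/m².

Q̄ ≈ 72.3 W/m²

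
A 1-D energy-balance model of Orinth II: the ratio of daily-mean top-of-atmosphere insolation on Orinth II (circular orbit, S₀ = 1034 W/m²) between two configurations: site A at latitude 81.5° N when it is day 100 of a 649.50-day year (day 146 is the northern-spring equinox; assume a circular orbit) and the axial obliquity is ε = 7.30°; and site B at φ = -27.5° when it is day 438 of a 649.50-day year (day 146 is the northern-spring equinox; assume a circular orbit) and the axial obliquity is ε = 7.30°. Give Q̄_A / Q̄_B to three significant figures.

Q̄_A / Q̄_B ≈ 0.0847

— Configuration A (φ=+81.5°):
Solar longitude: λ_s = 360° × (100 − 146)/649.50 = -25.497°, i.e. -25.497° + 360° = 334.503°.
sin δ = sin 7.30° × sin 334.503° = -0.05470, so δ = -3.135°.
cos H₀ = −tan(+81.5°) tan(-3.135°) = 0.3665, H₀ = 1.1955 rad.
Bracket: H₀ sin φ sin δ + cos φ cos δ sin H₀ = 1.1955×0.98902×-0.05470 + 0.14781×0.99850×0.93041 = -0.064676 + 0.137318 = 0.072642.
Q̄ = (S₀/π) × [bracket] = (1034/π) × 0.072642 = 23.909 W/m².
— Configuration B (φ=-27.5°):
Solar longitude: λ_s = 360° × (438 − 146)/649.50 = 161.848°.
sin δ = sin 7.30° × sin 161.848° = 0.03959, so δ = +2.269°.
cos H₀ = −tan(-27.5°) tan(+2.269°) = 0.0206, H₀ = 1.5502 rad.
Bracket: H₀ sin φ sin δ + cos φ cos δ sin H₀ = 1.5502×-0.46175×0.03959 + 0.88701×0.99922×0.99979 = -0.028339 + 0.886132 = 0.857793.
Q̄ = (S₀/π) × [bracket] = (1034/π) × 0.857793 = 282.33 W/m².
Ratio Q̄_A / Q̄_B = 23.909 / 282.33 = 0.08468.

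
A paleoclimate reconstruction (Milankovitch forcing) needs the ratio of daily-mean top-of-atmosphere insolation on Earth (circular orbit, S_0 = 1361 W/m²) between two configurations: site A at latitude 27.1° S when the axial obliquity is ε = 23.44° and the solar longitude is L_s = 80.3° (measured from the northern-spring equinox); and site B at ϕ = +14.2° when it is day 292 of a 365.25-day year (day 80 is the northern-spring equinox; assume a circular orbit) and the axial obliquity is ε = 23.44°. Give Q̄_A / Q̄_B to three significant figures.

Q̄_A / Q̄_B ≈ 0.635

— Configuration A (ϕ=-27.1°):
Solar declination: sin δ = sin ε · sin L_s = sin 23.44° × sin 80.3° = 0.39210, so δ = +23.085°.
cos h₀ = −tan(-27.1°) tan(+23.085°) = 0.2181, h₀ = 1.3509 rad.
Bracket: h₀ sin ϕ sin δ + cos ϕ cos δ sin h₀ = 1.3509×-0.45554×0.39210 + 0.89021×0.91992×0.97592 = -0.241294 + 0.799202 = 0.557908.
Q̄ = (S_0/π) × [bracket] = (1361/π) × 0.557908 = 241.70 W/m².
— Configuration B (ϕ=+14.2°):
Solar longitude: L_s = 360° × (292 − 80)/365.25 = 208.953°.
sin δ = sin 23.44° × sin 208.953° = -0.19256, so δ = -11.103°.
cos h₀ = −tan(+14.2°) tan(-11.103°) = 0.0497, h₀ = 1.5211 rad.
Bracket: h₀ sin ϕ sin δ + cos ϕ cos δ sin h₀ = 1.5211×0.24531×-0.19256 + 0.96945×0.98128×0.99877 = -0.071852 + 0.950132 = 0.878280.
Q̄ = (S_0/π) × [bracket] = (1361/π) × 0.878280 = 380.49 W/m².
Ratio Q̄_A / Q̄_B = 241.70 / 380.49 = 0.6352.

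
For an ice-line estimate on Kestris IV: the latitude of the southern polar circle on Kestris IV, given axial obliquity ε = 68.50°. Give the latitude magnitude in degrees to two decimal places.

The polar circle is the lowest latitude that experiences at least one full rotation of continuous darkness at the northern-summer solstice; it lies at |φ| = 90° − ε = 90° − 68.50° = 21.50°.

21.50°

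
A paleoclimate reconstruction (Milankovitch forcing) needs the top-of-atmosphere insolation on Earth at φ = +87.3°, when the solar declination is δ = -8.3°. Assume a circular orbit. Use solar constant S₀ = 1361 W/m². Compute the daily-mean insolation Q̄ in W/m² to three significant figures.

cos H₀ = −tan(+87.3°) tan(-8.300°) = 3.0935 ≥ 1 ⇒ polar night, H₀ = 0 and Q̄ = 0.

Q̄ ≈ 0.00 W/m²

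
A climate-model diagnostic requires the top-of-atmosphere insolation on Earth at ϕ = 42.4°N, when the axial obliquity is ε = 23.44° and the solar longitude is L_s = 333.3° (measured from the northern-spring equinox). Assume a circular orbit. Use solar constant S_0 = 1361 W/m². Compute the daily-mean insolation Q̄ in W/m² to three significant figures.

Q̄ ≈ 237 W/m²

Solar declination: sin δ = sin ε · sin L_s = sin 23.44° × sin 333.3° = -0.17873, so δ = -10.296°.
cos h₀ = −tan(+42.4°) tan(-10.296°) = 0.1659, h₀ = 1.4041 rad.
Bracket: h₀ sin ϕ sin δ + cos ϕ cos δ sin h₀ = 1.4041×0.67430×-0.17873 + 0.73846×0.98390×0.98615 = -0.169219 + 0.716508 = 0.547289.
Q̄ = (S_0/π) × [bracket] = (1361/π) × 0.547289 = 237.1 W/m².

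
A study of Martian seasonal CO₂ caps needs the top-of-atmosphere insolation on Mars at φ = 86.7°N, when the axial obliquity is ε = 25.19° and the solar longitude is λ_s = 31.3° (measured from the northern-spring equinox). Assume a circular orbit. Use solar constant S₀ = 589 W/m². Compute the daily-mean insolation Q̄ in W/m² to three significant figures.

Solar declination: sin δ = sin ε · sin λ_s = sin 25.19° × sin 31.3° = 0.22112, so δ = +12.775°.
cos H₀ = −tan(+86.7°) tan(+12.775°) = -3.9322 ≤ −1 ⇒ polar day, H₀ = π.
Bracket: H₀ sin φ sin δ + cos φ cos δ sin H₀ = 3.1416×0.99834×0.22112 + 0.05756×0.97525×0.00000 = 0.693517 + 0.000000 = 0.693517.
Q̄ = (S₀/π) × [bracket] = (589/π) × 0.693517 = 130.0 W/m².

Q̄ ≈ 130 W/m²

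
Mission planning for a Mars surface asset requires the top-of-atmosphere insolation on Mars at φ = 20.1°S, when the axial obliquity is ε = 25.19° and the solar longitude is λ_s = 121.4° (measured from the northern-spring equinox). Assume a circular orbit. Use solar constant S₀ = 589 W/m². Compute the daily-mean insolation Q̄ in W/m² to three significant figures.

Solar declination: sin δ = sin ε · sin λ_s = sin 25.19° × sin 121.4° = 0.36329, so δ = +21.302°.
cos H₀ = −tan(-20.1°) tan(+21.302°) = 0.1427, H₀ = 1.4276 rad.
Bracket: H₀ sin φ sin δ + cos φ cos δ sin H₀ = 1.4276×-0.34366×0.36329 + 0.93909×0.93168×0.98977 = -0.178233 + 0.865981 = 0.687748.
Q̄ = (S₀/π) × [bracket] = (589/π) × 0.687748 = 128.9 W/m².

Q̄ ≈ 129 W/m²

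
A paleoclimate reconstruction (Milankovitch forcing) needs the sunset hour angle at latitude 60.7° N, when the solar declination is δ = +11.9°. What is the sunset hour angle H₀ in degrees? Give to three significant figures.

H₀ = 112°

cos H₀ = −tan φ · tan δ = −tan(+60.7°) × tan(+11.900°) = -0.3755, so H₀ = 1.9558 rad = 112.06°.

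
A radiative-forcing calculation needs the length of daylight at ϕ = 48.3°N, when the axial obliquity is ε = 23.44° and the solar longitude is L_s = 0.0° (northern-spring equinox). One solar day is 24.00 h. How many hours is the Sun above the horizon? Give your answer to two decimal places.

Solar declination: sin δ = sin ε · sin L_s = sin 23.44° × sin 0.0° = 0.00000, so δ = +0.000°.
cos h₀ = −tan ϕ · tan δ = −tan(+48.3°) × tan(+0.000°) = -0.0000, so h₀ = 1.5708 rad = 90.00°.
Daylight = 2h₀/(2π) × 24.00 h = (1.5708/π) × 24.00 = 12.00 h.

12.00 h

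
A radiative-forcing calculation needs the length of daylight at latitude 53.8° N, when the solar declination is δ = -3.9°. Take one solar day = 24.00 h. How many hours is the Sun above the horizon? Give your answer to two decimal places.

11.29 h

cos H₀ = −tan φ · tan δ = −tan(+53.8°) × tan(-3.900°) = 0.0931, so H₀ = 1.4775 rad = 84.66°.
Daylight = 2H₀/(2π) × 24.00 h = (1.4775/π) × 24.00 = 11.29 h.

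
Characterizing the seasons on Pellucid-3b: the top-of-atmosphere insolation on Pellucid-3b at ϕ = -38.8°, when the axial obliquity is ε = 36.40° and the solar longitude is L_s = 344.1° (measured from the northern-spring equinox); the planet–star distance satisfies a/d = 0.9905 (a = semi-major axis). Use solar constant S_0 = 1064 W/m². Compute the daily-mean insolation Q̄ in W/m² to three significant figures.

Solar declination: sin δ = sin ε · sin L_s = sin 36.40° × sin 344.1° = -0.16257, so δ = -9.356°.
cos h₀ = −tan(-38.8°) tan(-9.356°) = -0.1325, h₀ = 1.7037 rad.
Bracket: h₀ sin ϕ sin δ + cos ϕ cos δ sin h₀ = 1.7037×-0.62660×-0.16257 + 0.77934×0.98670×0.99119 = 0.173550 + 0.762200 = 0.935750.
Inverse-square distance factor (a/d)² = 0.9905² = 0.981090.
Q̄ = (S_0/π) × 0.981090 × [bracket] = (1064/π) × 0.981090 × 0.935750 = 310.9 W/m².

Q̄ ≈ 311 W/m²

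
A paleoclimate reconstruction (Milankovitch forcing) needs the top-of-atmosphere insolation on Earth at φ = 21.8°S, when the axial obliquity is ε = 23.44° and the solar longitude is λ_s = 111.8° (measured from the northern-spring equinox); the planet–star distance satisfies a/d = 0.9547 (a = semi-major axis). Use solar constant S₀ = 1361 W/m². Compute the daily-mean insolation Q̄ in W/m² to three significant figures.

Solar declination: sin δ = sin ε · sin λ_s = sin 23.44° × sin 111.8° = 0.36934, so δ = +21.675°.
cos H₀ = −tan(-21.8°) tan(+21.675°) = 0.1590, H₀ = 1.4112 rad.
Bracket: H₀ sin φ sin δ + cos φ cos δ sin H₀ = 1.4112×-0.37137×0.36934 + 0.92849×0.92929×0.98728 = -0.193563 + 0.851861 = 0.658298.
Inverse-square distance factor (a/d)² = 0.9547² = 0.911452.
Q̄ = (S₀/π) × 0.911452 × [bracket] = (1361/π) × 0.911452 × 0.658298 = 259.9 W/m².

Q̄ ≈ 260 W/m²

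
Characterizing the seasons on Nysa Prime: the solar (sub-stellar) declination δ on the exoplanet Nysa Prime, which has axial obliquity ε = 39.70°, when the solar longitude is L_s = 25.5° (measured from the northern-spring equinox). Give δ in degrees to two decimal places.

δ = +15.96°

sin δ = sin ε · sin L_s = sin 39.70° × sin 25.5° = 0.274997.
δ = arcsin(0.274997) = +15.96°.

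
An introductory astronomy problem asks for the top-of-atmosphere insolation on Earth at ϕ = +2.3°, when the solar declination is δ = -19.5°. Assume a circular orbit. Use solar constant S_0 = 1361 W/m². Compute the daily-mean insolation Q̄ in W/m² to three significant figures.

Q̄ ≈ 399 W/m²

cos h₀ = −tan(+2.3°) tan(-19.500°) = 0.0142, h₀ = 1.5566 rad.
Bracket: h₀ sin ϕ sin δ + cos ϕ cos δ sin h₀ = 1.5566×0.04013×-0.33381 + 0.99919×0.94264×0.99990 = -0.020852 + 0.941782 = 0.920930.
Q̄ = (S_0/π) × [bracket] = (1361/π) × 0.920930 = 399.0 W/m².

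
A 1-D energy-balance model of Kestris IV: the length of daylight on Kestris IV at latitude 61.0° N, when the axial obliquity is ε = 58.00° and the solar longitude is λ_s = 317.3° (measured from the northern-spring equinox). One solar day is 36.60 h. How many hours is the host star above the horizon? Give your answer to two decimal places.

0.00 h

Solar declination: sin δ = sin ε · sin λ_s = sin 58.00° × sin 317.3° = -0.57511, so δ = -35.107°.
cos H₀ = −tan φ · tan δ = 1.2683 ≥ 1, so the host star never rises (polar night) and H₀ = 0.
Daylight = 2H₀/(2π) × 36.60 h = (0.0000/π) × 36.60 = 0.00 h.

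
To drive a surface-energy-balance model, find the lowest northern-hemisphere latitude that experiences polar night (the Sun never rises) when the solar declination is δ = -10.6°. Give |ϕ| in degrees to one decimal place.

|ϕ| = 79.4°

Polar night requires cos h₀ = −tan ϕ tan δ ≥ 1, i.e. tan ϕ tan δ ≤ −1.
The boundary is |tan ϕ| · |tan δ| = 1, so |ϕ| = 90° − |δ| = 90° − 10.6° = 79.4° in the northern hemisphere.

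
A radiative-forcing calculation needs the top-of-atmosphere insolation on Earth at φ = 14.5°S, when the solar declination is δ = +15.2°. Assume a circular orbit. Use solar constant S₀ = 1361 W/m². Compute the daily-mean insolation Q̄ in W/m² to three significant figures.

cos H₀ = −tan(-14.5°) tan(+15.200°) = 0.0703, H₀ = 1.5005 rad.
Bracket: H₀ sin φ sin δ + cos φ cos δ sin H₀ = 1.5005×-0.25038×0.26219 + 0.96815×0.96502×0.99753 = -0.098504 + 0.931976 = 0.833472.
Q̄ = (S₀/π) × [bracket] = (1361/π) × 0.833472 = 361.1 W/m².

Q̄ ≈ 361 W/m²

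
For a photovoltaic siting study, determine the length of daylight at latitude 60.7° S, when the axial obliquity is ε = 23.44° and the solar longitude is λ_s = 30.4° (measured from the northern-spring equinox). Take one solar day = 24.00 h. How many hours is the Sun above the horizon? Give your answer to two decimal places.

Solar declination: sin δ = sin ε · sin λ_s = sin 23.44° × sin 30.4° = 0.20129, so δ = +11.613°.
cos H₀ = −tan φ · tan δ = −tan(-60.7°) × tan(+11.613°) = 0.3662, so H₀ = 1.1959 rad = 68.52°.
Daylight = 2H₀/(2π) × 24.00 h = (1.1959/π) × 24.00 = 9.14 h.

9.14 h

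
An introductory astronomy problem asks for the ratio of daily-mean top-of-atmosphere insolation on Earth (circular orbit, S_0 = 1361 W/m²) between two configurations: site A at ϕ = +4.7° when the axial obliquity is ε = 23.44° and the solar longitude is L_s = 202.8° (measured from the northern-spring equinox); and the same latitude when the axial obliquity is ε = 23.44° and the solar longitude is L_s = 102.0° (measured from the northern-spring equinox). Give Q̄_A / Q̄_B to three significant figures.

— Configuration A (ϕ=+4.7°):
Solar declination: sin δ = sin ε · sin L_s = sin 23.44° × sin 202.8° = -0.15415, so δ = -8.867°.
cos h₀ = −tan(+4.7°) tan(-8.867°) = 0.0128, h₀ = 1.5580 rad.
Bracket: h₀ sin ϕ sin δ + cos ϕ cos δ sin h₀ = 1.5580×0.08194×-0.15415 + 0.99664×0.98805×0.99992 = -0.019679 + 0.984651 = 0.964972.
Q̄ = (S_0/π) × [bracket] = (1361/π) × 0.964972 = 418.04 W/m².
— Configuration B (ϕ=+4.7°):
Solar declination: sin δ = sin ε · sin L_s = sin 23.44° × sin 102.0° = 0.38910, so δ = +22.898°.
cos h₀ = −tan(+4.7°) tan(+22.898°) = -0.0347, h₀ = 1.6055 rad.
Bracket: h₀ sin ϕ sin δ + cos ϕ cos δ sin h₀ = 1.6055×0.08194×0.38910 + 0.99664×0.92120×0.99940 = 0.051188 + 0.917554 = 0.968742.
Q̄ = (S_0/π) × [bracket] = (1361/π) × 0.968742 = 419.68 W/m².
Ratio Q̄_A / Q̄_B = 418.04 / 419.68 = 0.9961.

Q̄_A / Q̄_B ≈ 0.996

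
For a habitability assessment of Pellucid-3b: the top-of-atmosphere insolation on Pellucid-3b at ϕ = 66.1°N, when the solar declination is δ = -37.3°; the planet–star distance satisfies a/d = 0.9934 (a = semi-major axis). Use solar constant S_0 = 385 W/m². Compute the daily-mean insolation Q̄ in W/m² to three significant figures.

cos h₀ = −tan(+66.1°) tan(-37.300°) = 1.7191 ≥ 1 ⇒ polar night, h₀ = 0 and Q̄ = 0.
Inverse-square distance factor (a/d)² = 0.9934² = 0.986844.

Q̄ ≈ 0.00 W/m²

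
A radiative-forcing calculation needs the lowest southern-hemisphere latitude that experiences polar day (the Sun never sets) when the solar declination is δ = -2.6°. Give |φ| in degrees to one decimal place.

|φ| = 87.4°

Polar day requires cos H₀ = −tan φ tan δ ≤ −1, i.e. tan φ tan δ ≥ 1.
The boundary is |tan φ| · |tan δ| = 1, so |φ| = 90° − |δ| = 90° − 2.6° = 87.4° in the southern hemisphere.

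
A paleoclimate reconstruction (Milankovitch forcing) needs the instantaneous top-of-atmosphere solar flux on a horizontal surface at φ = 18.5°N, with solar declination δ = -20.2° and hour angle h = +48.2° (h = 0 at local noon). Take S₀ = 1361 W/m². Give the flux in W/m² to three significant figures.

cos θ_z = sin φ sin δ + cos φ cos δ cos h = -0.109565 + 0.593211 = 0.483646.
Flux = S₀ · cos θ_z = 1361 × 0.483646 = 658.2 W/m².

658 W/m²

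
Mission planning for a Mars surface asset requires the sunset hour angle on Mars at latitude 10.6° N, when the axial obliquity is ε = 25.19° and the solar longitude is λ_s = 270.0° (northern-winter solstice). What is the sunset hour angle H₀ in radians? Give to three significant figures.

H₀ = 1.48 rad

Solar declination: sin δ = sin ε · sin λ_s = sin 25.19° × sin 270.0° = -0.42562, so δ = -25.190°.
cos H₀ = −tan φ · tan δ = −tan(+10.6°) × tan(-25.190°) = 0.0880, so H₀ = 1.4827 rad = 84.95°.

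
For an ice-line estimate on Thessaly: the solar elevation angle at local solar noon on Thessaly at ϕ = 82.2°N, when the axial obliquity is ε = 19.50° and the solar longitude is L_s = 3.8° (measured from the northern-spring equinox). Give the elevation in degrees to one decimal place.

9.1°

Solar declination: sin δ = sin ε · sin L_s = sin 19.50° × sin 3.8° = 0.02212, so δ = +1.268°.
At local noon the hour angle is zero, so the zenith angle equals |ϕ − δ| = |+82.2° − (+1.268°)| = 80.932°.
Elevation = 90° − 80.932° = 9.1°.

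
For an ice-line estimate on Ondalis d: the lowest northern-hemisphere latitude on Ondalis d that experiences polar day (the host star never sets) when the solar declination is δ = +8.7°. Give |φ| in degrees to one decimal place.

|φ| = 81.3°

Polar day requires cos H₀ = −tan φ tan δ ≤ −1, i.e. tan φ tan δ ≥ 1.
The boundary is |tan φ| · |tan δ| = 1, so |φ| = 90° − |δ| = 90° − 8.7° = 81.3° in the northern hemisphere.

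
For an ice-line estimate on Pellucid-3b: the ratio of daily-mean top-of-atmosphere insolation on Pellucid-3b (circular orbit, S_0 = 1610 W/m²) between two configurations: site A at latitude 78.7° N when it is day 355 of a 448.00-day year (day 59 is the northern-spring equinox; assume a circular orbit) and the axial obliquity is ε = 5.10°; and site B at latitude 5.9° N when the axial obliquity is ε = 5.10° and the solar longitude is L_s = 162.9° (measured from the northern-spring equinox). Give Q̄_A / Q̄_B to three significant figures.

— Configuration A (ϕ=+78.7°):
Solar longitude: L_s = 360° × (355 − 59)/448.00 = 237.857°.
sin δ = sin 5.10° × sin 237.857° = -0.07527, so δ = -4.317°.
cos h₀ = −tan(+78.7°) tan(-4.317°) = 0.3778, h₀ = 1.1834 rad.
Bracket: h₀ sin ϕ sin δ + cos ϕ cos δ sin h₀ = 1.1834×0.98061×-0.07527 + 0.19595×0.99716×0.92591 = -0.087347 + 0.180917 = 0.093570.
Q̄ = (S_0/π) × [bracket] = (1610/π) × 0.093570 = 47.953 W/m².
— Configuration B (ϕ=+5.9°):
Solar declination: sin δ = sin ε · sin L_s = sin 5.10° × sin 162.9° = 0.02614, so δ = +1.498°.
cos h₀ = −tan(+5.9°) tan(+1.498°) = -0.0027, h₀ = 1.5735 rad.
Bracket: h₀ sin ϕ sin δ + cos ϕ cos δ sin h₀ = 1.5735×0.10279×0.02614 + 0.99470×0.99966×1.00000 = 0.004228 + 0.994362 = 0.998590.
Q̄ = (S_0/π) × [bracket] = (1610/π) × 0.998590 = 511.76 W/m².
Ratio Q̄_A / Q̄_B = 47.953 / 511.76 = 0.09370.

Q̄_A / Q̄_B ≈ 0.0937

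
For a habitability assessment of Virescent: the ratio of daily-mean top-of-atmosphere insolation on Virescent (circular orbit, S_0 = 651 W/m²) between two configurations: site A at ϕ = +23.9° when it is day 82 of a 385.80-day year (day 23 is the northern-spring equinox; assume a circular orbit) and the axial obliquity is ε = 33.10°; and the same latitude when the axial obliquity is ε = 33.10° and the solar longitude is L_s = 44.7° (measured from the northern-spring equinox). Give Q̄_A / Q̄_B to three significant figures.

— Configuration A (ϕ=+23.9°):
Solar longitude: L_s = 360° × (82 − 23)/385.80 = 55.054°.
sin δ = sin 33.10° × sin 55.054° = 0.44764, so δ = +26.592°.
cos h₀ = −tan(+23.9°) tan(+26.592°) = -0.2218, h₀ = 1.7945 rad.
Bracket: h₀ sin ϕ sin δ + cos ϕ cos δ sin h₀ = 1.7945×0.40514×0.44764 + 0.91425×0.89421×0.97508 = 0.325445 + 0.797159 = 1.122604.
Q̄ = (S_0/π) × [bracket] = (651/π) × 1.122604 = 232.63 W/m².
— Configuration B (ϕ=+23.9°):
Solar declination: sin δ = sin ε · sin L_s = sin 33.10° × sin 44.7° = 0.38413, so δ = +22.589°.
cos h₀ = −tan(+23.9°) tan(+22.589°) = -0.1844, h₀ = 1.7562 rad.
Bracket: h₀ sin ϕ sin δ + cos ϕ cos δ sin h₀ = 1.7562×0.40514×0.38413 + 0.91425×0.92328×0.98286 = 0.273311 + 0.829641 = 1.102952.
Q̄ = (S_0/π) × [bracket] = (651/π) × 1.102952 = 228.55 W/m².
Ratio Q̄_A / Q̄_B = 232.63 / 228.55 = 1.018.

Q̄_A / Q̄_B ≈ 1.02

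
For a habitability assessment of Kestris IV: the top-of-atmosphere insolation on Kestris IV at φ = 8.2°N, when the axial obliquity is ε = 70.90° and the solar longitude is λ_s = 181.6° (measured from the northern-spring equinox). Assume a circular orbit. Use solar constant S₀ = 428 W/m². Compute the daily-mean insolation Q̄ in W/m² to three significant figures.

Q̄ ≈ 134 W/m²

Solar declination: sin δ = sin ε · sin λ_s = sin 70.90° × sin 181.6° = -0.02638, so δ = -1.512°.
cos H₀ = −tan(+8.2°) tan(-1.512°) = 0.0038, H₀ = 1.5670 rad.
Bracket: H₀ sin φ sin δ + cos φ cos δ sin H₀ = 1.5670×0.14263×-0.02638 + 0.98978×0.99965×0.99999 = -0.005896 + 0.989424 = 0.983528.
Q̄ = (S₀/π) × [bracket] = (428/π) × 0.983528 = 134.0 W/m².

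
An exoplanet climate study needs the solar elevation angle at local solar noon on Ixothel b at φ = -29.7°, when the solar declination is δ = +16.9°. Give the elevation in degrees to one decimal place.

At local noon the hour angle is zero, so the zenith angle equals |φ − δ| = |-29.7° − (+16.900°)| = 46.600°.
Elevation = 90° − 46.600° = 43.4°.

43.4°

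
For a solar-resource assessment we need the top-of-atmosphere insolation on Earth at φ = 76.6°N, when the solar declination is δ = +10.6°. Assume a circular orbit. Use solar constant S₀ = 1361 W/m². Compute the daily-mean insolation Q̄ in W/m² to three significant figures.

cos H₀ = −tan(+76.6°) tan(+10.600°) = -0.7856, H₀ = 2.4744 rad.
Bracket: H₀ sin φ sin δ + cos φ cos δ sin H₀ = 2.4744×0.97278×0.18395 + 0.23175×0.98294×0.61880 = 0.442776 + 0.140960 = 0.583736.
Q̄ = (S₀/π) × [bracket] = (1361/π) × 0.583736 = 252.9 W/m².

Q̄ ≈ 253 W/m²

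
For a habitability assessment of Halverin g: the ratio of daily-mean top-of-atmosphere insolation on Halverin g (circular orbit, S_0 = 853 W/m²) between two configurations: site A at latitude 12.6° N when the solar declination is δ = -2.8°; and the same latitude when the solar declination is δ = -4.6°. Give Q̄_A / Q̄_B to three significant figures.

— Configuration A (ϕ=+12.6°):
cos h₀ = −tan(+12.6°) tan(-2.800°) = 0.0109, h₀ = 1.5599 rad.
Bracket: h₀ sin ϕ sin δ + cos ϕ cos δ sin h₀ = 1.5599×0.21814×-0.04885 + 0.97592×0.99881×0.99994 = -0.016623 + 0.974700 = 0.958077.
Q̄ = (S_0/π) × [bracket] = (853/π) × 0.958077 = 260.14 W/m².
— Configuration B (ϕ=+12.6°):
cos h₀ = −tan(+12.6°) tan(-4.600°) = 0.0180, h₀ = 1.5528 rad.
Bracket: h₀ sin ϕ sin δ + cos ϕ cos δ sin h₀ = 1.5528×0.21814×-0.08020 + 0.97592×0.99678×0.99984 = -0.027166 + 0.972622 = 0.945456.
Q̄ = (S_0/π) × [bracket] = (853/π) × 0.945456 = 256.71 W/m².
Ratio Q̄_A / Q̄_B = 260.14 / 256.71 = 1.013.

Q̄_A / Q̄_B ≈ 1.01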